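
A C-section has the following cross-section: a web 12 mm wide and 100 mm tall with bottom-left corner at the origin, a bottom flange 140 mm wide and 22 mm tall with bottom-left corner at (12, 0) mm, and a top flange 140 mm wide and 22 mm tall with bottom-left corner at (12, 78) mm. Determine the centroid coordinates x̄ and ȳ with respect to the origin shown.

Part | A | x̄ᵢ | ȳᵢ | A·x̄ᵢ | A·ȳᵢ
web | 1200.00 | 6.00 | 50.00 | 7200.00 | 60000.00
bottom flange | 3080.00 | 82.00 | 11.00 | 252560.00 | 33880.00
top flange | 3080.00 | 82.00 | 89.00 | 252560.00 | 274120.00
Σ | 7360.00 |  |  | 512320.00 | 368000.00
x̄ = 512320.00 / 7360.00 = 69.61 mm
ȳ = 368000.00 / 7360.00 = 50.00 mm

x̄ = 69.61 mm, ȳ = 50.00 mm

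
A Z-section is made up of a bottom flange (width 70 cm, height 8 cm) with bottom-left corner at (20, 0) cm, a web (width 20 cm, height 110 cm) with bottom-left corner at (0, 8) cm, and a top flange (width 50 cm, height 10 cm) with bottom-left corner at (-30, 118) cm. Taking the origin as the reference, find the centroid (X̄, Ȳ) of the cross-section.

bottom flange: A = 70 × 8 = 560.00, centroid at (55.00, 4.00).
web: A = 20 × 110 = 2200.00, centroid at (10.00, 63.00).
top flange: A = 50 × 10 = 500.00, centroid at (-5.00, 123.00).
ΣA = 3260.00 cm², ΣAX̄ = 50300.00 cm³, ΣAȲ = 202340.00 cm³.
X̄ = 50300.00/3260.00 = 15.43 cm; Ȳ = 202340.00/3260.00 = 62.07 cm.

X̄ = 15.43 cm, Ȳ = 62.07 cm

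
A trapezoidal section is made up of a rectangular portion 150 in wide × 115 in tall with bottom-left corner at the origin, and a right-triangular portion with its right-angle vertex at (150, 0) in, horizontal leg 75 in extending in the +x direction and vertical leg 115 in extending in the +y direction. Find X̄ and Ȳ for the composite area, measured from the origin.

rectangular portion: A = 150 × 115 = 17250.00, centroid at (75.00, 57.50).
triangular portion: A = ½·75·115 = 4312.50, centroid at (175.00, 38.33).
ΣA = 21562.50 in²
ΣAX̄ = (17250.00)(75.00) + (4312.50)(175.00) = 2048437.50 in³
ΣAȲ = (17250.00)(57.50) + (4312.50)(38.33) = 1157187.50 in³
X̄ = 2048437.50 / 21562.50 = 95.00 in
Ȳ = 1157187.50 / 21562.50 = 53.67 in

X̄ = 95.00 in, Ȳ = 53.67 in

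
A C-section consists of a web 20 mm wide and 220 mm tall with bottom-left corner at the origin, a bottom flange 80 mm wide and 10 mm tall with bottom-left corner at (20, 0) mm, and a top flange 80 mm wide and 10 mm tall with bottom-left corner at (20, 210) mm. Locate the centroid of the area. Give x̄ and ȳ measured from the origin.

x̄ = 23.33 mm, ȳ = 110.00 mm

web: A = 20 × 220 = 4400.00, centroid at (10.00, 110.00).
bottom flange: A = 80 × 10 = 800.00, centroid at (60.00, 5.00).
top flange: A = 80 × 10 = 800.00, centroid at (60.00, 215.00).
ΣA = 6000.00 mm²
ΣAx̄ = (4400.00)(10.00) + (800.00)(60.00) + (800.00)(60.00) = 140000.00 mm³
ΣAȳ = (4400.00)(110.00) + (800.00)(5.00) + (800.00)(215.00) = 660000.00 mm³
x̄ = 140000.00 / 6000.00 = 23.33 mm
ȳ = 660000.00 / 6000.00 = 110.00 mm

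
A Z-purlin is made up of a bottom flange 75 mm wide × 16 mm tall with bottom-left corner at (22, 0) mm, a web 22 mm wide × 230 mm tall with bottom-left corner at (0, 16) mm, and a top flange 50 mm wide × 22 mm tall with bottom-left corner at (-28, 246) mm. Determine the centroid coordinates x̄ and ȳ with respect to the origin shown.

bottom flange: A = 75 × 16 = 1200.00, centroid at (59.50, 8.00).
web: A = 22 × 230 = 5060.00, centroid at (11.00, 131.00).
top flange: A = 50 × 22 = 1100.00, centroid at (-3.00, 257.00).
ΣA = 7360.00 mm², ΣAx̄ = 123760.00 mm³, ΣAȳ = 955160.00 mm³.
x̄ = 123760.00/7360.00 = 16.82 mm; ȳ = 955160.00/7360.00 = 129.78 mm.

x̄ = 16.82 mm, ȳ = 129.78 mm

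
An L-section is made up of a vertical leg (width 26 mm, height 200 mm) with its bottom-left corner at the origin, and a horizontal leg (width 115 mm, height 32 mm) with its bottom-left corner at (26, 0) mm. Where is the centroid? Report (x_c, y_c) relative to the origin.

vertical leg: A = 26 × 200 = 5200.00, centroid at (13.00, 100.00).
horizontal leg: A = 115 × 32 = 3680.00, centroid at (83.50, 16.00).
ΣA = 8880.00 mm²
ΣAx_c = (5200.00)(13.00) + (3680.00)(83.50) = 374880.00 mm³
ΣAy_c = (5200.00)(100.00) + (3680.00)(16.00) = 578880.00 mm³
x_c = 374880.00 / 8880.00 = 42.22 mm
y_c = 578880.00 / 8880.00 = 65.19 mm

x_c = 42.22 mm, y_c = 65.19 mm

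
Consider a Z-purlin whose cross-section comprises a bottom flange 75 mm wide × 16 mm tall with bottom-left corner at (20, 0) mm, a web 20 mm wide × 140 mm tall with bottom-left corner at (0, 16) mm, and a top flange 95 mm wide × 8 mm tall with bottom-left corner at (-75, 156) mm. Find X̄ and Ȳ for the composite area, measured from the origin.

X̄ = 15.99 mm, Ȳ = 78.15 mm

bottom flange: A = 75 × 16 = 1200.00, centroid at (57.50, 8.00).
web: A = 20 × 140 = 2800.00, centroid at (10.00, 86.00).
top flange: A = 95 × 8 = 760.00, centroid at (-27.50, 160.00).
ΣA = 4760.00 mm²
ΣAX̄ = (1200.00)(57.50) + (2800.00)(10.00) + (760.00)(-27.50) = 76100.00 mm³
ΣAȲ = (1200.00)(8.00) + (2800.00)(86.00) + (760.00)(160.00) = 372000.00 mm³
X̄ = 76100.00 / 4760.00 = 15.99 mm
Ȳ = 372000.00 / 4760.00 = 78.15 mm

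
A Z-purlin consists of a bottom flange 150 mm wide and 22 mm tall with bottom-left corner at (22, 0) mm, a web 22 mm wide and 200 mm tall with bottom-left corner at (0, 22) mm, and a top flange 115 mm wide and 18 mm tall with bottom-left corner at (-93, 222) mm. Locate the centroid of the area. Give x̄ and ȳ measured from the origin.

bottom flange: A = 150 × 22 = 3300.00, centroid at (97.00, 11.00).
web: A = 22 × 200 = 4400.00, centroid at (11.00, 122.00).
top flange: A = 115 × 18 = 2070.00, centroid at (-35.50, 231.00).
ΣA = 9770.00 mm², ΣAx̄ = 295015.00 mm³, ΣAȳ = 1051270.00 mm³.
x̄ = 295015.00/9770.00 = 30.20 mm; ȳ = 1051270.00/9770.00 = 107.60 mm.

x̄ = 30.20 mm, ȳ = 107.60 mm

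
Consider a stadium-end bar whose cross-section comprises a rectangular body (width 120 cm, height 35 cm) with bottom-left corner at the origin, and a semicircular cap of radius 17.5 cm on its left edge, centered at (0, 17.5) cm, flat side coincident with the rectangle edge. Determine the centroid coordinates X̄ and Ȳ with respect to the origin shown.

rectangular body: A = 120 × 35 = 4200.00, centroid at (60.00, 17.50).
semicircular end: A = ½π·17.5² = 481.06, centroid at (-7.43, 17.50).
ΣA = 4681.06 cm²
ΣAX̄ = (4200.00)(60.00) + (481.06)(-7.43) = 248427.08 cm³
ΣAȲ = (4200.00)(17.50) + (481.06)(17.50) = 81918.49 cm³
X̄ = 248427.08 / 4681.06 = 53.07 cm
Ȳ = 81918.49 / 4681.06 = 17.50 cm

X̄ = 53.07 cm, Ȳ = 17.50 cm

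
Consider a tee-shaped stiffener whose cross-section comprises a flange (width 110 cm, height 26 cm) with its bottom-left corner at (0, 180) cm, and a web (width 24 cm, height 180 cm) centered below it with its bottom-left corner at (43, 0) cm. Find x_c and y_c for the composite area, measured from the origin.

x_c = 55.00 cm, y_c = 131.03 cm

Part | A | x̄ᵢ | ȳᵢ | A·x̄ᵢ | A·ȳᵢ
web | 4320.00 | 55.00 | 90.00 | 237600.00 | 388800.00
flange | 2860.00 | 55.00 | 193.00 | 157300.00 | 551980.00
Σ | 7180.00 |  |  | 394900.00 | 940780.00
x_c = 394900.00 / 7180.00 = 55.00 cm
y_c = 940780.00 / 7180.00 = 131.03 cm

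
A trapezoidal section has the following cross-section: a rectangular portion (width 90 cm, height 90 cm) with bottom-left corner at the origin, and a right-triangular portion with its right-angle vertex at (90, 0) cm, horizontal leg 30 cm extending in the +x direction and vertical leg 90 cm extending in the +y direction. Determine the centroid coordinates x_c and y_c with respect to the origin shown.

rectangular portion: A = 90 × 90 = 8100.00, centroid at (45.00, 45.00).
triangular portion: A = ½·30·90 = 1350.00, centroid at (100.00, 30.00).
ΣA = 9450.00 cm²
ΣAx_c = (8100.00)(45.00) + (1350.00)(100.00) = 499500.00 cm³
ΣAy_c = (8100.00)(45.00) + (1350.00)(30.00) = 405000.00 cm³
x_c = 499500.00 / 9450.00 = 52.86 cm
y_c = 405000.00 / 9450.00 = 42.86 cm

x_c = 52.86 cm, y_c = 42.86 cm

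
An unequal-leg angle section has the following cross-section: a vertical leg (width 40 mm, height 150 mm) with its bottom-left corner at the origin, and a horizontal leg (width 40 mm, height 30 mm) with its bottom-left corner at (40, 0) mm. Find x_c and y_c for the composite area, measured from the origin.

x_c = 26.67 mm, y_c = 65.00 mm

vertical leg: A = 40 × 150 = 6000.00, centroid at (20.00, 75.00).
horizontal leg: A = 40 × 30 = 1200.00, centroid at (60.00, 15.00).
ΣA = 7200.00 mm²
ΣAx_c = (6000.00)(20.00) + (1200.00)(60.00) = 192000.00 mm³
ΣAy_c = (6000.00)(75.00) + (1200.00)(15.00) = 468000.00 mm³
x_c = 192000.00 / 7200.00 = 26.67 mm
y_c = 468000.00 / 7200.00 = 65.00 mm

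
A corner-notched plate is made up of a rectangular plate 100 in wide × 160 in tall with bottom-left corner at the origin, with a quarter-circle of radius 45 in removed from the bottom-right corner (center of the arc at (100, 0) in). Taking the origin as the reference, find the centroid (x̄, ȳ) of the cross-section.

plate: A = 100 × 160 = 16000.00, centroid at (50.00, 80.00).
removed quarter-circle: A = −¼π·45² = -1590.43, centroid at (80.90, 19.10).
ΣA = 14409.57 in², ΣAx̄ = 671331.87 in³, ΣAȳ = 1249625.00 in³.
x̄ = 671331.87/14409.57 = 46.59 in; ȳ = 1249625.00/14409.57 = 86.72 in.

x̄ = 46.59 in, ȳ = 86.72 in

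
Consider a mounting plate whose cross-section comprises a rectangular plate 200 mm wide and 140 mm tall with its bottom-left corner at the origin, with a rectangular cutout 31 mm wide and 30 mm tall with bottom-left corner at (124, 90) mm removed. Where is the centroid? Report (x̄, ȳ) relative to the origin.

x̄ = 98.64 mm, ȳ = 68.80 mm

plate: A = 200 × 140 = 28000.00, centroid at (100.00, 70.00).
hole: A = −(31 × 30) = -930.00, centroid at (139.50, 105.00).
ΣA = 27070.00 mm², ΣAx̄ = 2670265.00 mm³, ΣAȳ = 1862350.00 mm³.
x̄ = 2670265.00/27070.00 = 98.64 mm; ȳ = 1862350.00/27070.00 = 68.80 mm.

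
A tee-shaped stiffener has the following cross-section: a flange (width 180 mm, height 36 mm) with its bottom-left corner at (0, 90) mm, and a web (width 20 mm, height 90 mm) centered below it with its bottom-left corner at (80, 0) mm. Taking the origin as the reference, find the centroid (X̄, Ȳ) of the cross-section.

X̄ = 90.00 mm, Ȳ = 94.30 mm

Part | A | x̄ᵢ | ȳᵢ | A·x̄ᵢ | A·ȳᵢ
web | 1800.00 | 90.00 | 45.00 | 162000.00 | 81000.00
flange | 6480.00 | 90.00 | 108.00 | 583200.00 | 699840.00
Σ | 8280.00 |  |  | 745200.00 | 780840.00
X̄ = 745200.00 / 8280.00 = 90.00 mm
Ȳ = 780840.00 / 8280.00 = 94.30 mm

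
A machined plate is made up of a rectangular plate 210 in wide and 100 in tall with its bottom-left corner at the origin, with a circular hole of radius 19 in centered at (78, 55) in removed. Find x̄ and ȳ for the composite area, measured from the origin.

x̄ = 106.54 in, ȳ = 49.71 in

plate: A = 210 × 100 = 21000.00, centroid at (105.00, 50.00).
hole: A = −π·19² = -1134.11, centroid at (78.00, 55.00).
ΣA = 19865.89 in², ΣAx̄ = 2116539.03 in³, ΣAȳ = 987623.68 in³.
x̄ = 2116539.03/19865.89 = 106.54 in; ȳ = 987623.68/19865.89 = 49.71 in.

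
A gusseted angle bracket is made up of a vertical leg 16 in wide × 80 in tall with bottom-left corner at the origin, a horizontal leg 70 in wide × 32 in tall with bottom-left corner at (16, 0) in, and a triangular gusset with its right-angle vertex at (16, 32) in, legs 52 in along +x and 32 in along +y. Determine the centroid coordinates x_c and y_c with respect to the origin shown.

x_c = 34.98 in, y_c = 28.16 in

vertical leg: A = 16 × 80 = 1280.00, centroid at (8.00, 40.00).
horizontal leg: A = 70 × 32 = 2240.00, centroid at (51.00, 16.00).
gusset: A = ½·52·32 = 832.00, centroid at (33.33, 42.67).
ΣA = 4352.00 in², ΣAx_c = 152213.33 in³, ΣAy_c = 122538.67 in³.
x_c = 152213.33/4352.00 = 34.98 in; y_c = 122538.67/4352.00 = 28.16 in.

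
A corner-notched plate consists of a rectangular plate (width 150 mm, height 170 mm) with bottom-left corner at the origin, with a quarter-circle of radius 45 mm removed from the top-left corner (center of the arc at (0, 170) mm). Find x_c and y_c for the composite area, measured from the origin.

Part | A | x̄ᵢ | ȳᵢ | A·x̄ᵢ | A·ȳᵢ
plate | 25500.00 | 75.00 | 85.00 | 1912500.00 | 2167500.00
removed quarter-circle | -1590.43 | 19.10 | 150.90 | -30375.00 | -239998.32
Σ | 23909.57 |  |  | 1882125.00 | 1927501.68
x_c = 1882125.00 / 23909.57 = 78.72 mm
y_c = 1927501.68 / 23909.57 = 80.62 mm

x_c = 78.72 mm, y_c = 80.62 mm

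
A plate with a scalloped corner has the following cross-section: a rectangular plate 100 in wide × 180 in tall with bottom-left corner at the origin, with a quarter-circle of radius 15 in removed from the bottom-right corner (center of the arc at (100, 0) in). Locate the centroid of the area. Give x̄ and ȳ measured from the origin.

plate: A = 100 × 180 = 18000.00, centroid at (50.00, 90.00).
removed quarter-circle: A = −¼π·15² = -176.71, centroid at (93.63, 6.37).
ΣA = 17823.29 in², ΣAx̄ = 883453.54 in³, ΣAȳ = 1618875.00 in³.
x̄ = 883453.54/17823.29 = 49.57 in; ȳ = 1618875.00/17823.29 = 90.83 in.

x̄ = 49.57 in, ȳ = 90.83 in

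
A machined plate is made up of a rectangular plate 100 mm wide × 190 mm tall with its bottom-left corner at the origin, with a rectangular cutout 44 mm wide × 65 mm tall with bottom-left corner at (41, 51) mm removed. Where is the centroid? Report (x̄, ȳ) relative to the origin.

Part | A | x̄ᵢ | ȳᵢ | A·x̄ᵢ | A·ȳᵢ
plate | 19000.00 | 50.00 | 95.00 | 950000.00 | 1805000.00
hole | -2860.00 | 63.00 | 83.50 | -180180.00 | -238810.00
Σ | 16140.00 |  |  | 769820.00 | 1566190.00
x̄ = 769820.00 / 16140.00 = 47.70 mm
ȳ = 1566190.00 / 16140.00 = 97.04 mm

x̄ = 47.70 mm, ȳ = 97.04 mm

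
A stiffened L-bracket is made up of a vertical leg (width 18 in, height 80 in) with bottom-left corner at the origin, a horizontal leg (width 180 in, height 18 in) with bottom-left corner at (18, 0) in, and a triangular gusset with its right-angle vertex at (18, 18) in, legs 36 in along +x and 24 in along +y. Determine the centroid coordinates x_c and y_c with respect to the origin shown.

x_c = 73.52 in, y_c = 19.17 in

Part | A | x̄ᵢ | ȳᵢ | A·x̄ᵢ | A·ȳᵢ
vertical leg | 1440.00 | 9.00 | 40.00 | 12960.00 | 57600.00
horizontal leg | 3240.00 | 108.00 | 9.00 | 349920.00 | 29160.00
gusset | 432.00 | 30.00 | 26.00 | 12960.00 | 11232.00
Σ | 5112.00 |  |  | 375840.00 | 97992.00
x_c = 375840.00 / 5112.00 = 73.52 in
y_c = 97992.00 / 5112.00 = 19.17 in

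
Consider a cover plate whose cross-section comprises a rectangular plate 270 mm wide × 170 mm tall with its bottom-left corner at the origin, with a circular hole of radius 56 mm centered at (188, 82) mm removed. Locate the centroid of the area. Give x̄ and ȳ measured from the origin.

x̄ = 120.51 mm, ȳ = 85.82 mm

plate: A = 270 × 170 = 45900.00, centroid at (135.00, 85.00).
hole: A = −π·56² = -9852.03, centroid at (188.00, 82.00).
ΣA = 36047.97 mm²
ΣAx̄ = (45900.00)(135.00) + (-9852.03)(188.00) = 4344317.50 mm³
ΣAȳ = (45900.00)(85.00) + (-9852.03)(82.00) = 3093633.17 mm³
x̄ = 4344317.50 / 36047.97 = 120.51 mm
ȳ = 3093633.17 / 36047.97 = 85.82 mm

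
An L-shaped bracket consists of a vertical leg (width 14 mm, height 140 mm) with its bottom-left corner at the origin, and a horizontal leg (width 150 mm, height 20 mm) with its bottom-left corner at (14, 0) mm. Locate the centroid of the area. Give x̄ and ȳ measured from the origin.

x̄ = 56.60 mm, ȳ = 33.71 mm

Part | A | x̄ᵢ | ȳᵢ | A·x̄ᵢ | A·ȳᵢ
vertical leg | 1960.00 | 7.00 | 70.00 | 13720.00 | 137200.00
horizontal leg | 3000.00 | 89.00 | 10.00 | 267000.00 | 30000.00
Σ | 4960.00 |  |  | 280720.00 | 167200.00
x̄ = 280720.00 / 4960.00 = 56.60 mm
ȳ = 167200.00 / 4960.00 = 33.71 mm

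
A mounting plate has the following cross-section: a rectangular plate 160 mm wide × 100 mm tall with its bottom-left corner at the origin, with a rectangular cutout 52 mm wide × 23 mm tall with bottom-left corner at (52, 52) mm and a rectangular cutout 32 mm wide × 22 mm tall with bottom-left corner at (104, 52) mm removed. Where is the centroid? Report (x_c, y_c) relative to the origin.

plate: A = 160 × 100 = 16000.00, centroid at (80.00, 50.00).
hole 1: A = −(52 × 23) = -1196.00, centroid at (78.00, 63.50).
hole 2: A = −(32 × 22) = -704.00, centroid at (120.00, 63.00).
ΣA = 14100.00 mm², ΣAx_c = 1102232.00 mm³, ΣAy_c = 679702.00 mm³.
x_c = 1102232.00/14100.00 = 78.17 mm; y_c = 679702.00/14100.00 = 48.21 mm.

x_c = 78.17 mm, y_c = 48.21 mm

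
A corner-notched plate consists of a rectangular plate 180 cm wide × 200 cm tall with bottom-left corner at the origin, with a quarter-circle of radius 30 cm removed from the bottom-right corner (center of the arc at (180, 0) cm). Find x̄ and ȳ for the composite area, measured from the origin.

Part | A | x̄ᵢ | ȳᵢ | A·x̄ᵢ | A·ȳᵢ
plate | 36000.00 | 90.00 | 100.00 | 3240000.00 | 3600000.00
removed quarter-circle | -706.86 | 167.27 | 12.73 | -118234.50 | -9000.00
Σ | 35293.14 |  |  | 3121765.50 | 3591000.00
x̄ = 3121765.50 / 35293.14 = 88.45 cm
ȳ = 3591000.00 / 35293.14 = 101.75 cm

x̄ = 88.45 cm, ȳ = 101.75 cm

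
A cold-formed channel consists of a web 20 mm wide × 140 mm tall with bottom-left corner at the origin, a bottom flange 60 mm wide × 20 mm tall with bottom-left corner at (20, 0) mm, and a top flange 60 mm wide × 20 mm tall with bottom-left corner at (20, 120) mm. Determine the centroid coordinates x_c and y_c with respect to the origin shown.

web: A = 20 × 140 = 2800.00, centroid at (10.00, 70.00).
bottom flange: A = 60 × 20 = 1200.00, centroid at (50.00, 10.00).
top flange: A = 60 × 20 = 1200.00, centroid at (50.00, 130.00).
ΣA = 5200.00 mm²
ΣAx_c = (2800.00)(10.00) + (1200.00)(50.00) + (1200.00)(50.00) = 148000.00 mm³
ΣAy_c = (2800.00)(70.00) + (1200.00)(10.00) + (1200.00)(130.00) = 364000.00 mm³
x_c = 148000.00 / 5200.00 = 28.46 mm
y_c = 364000.00 / 5200.00 = 70.00 mm

x_c = 28.46 mm, y_c = 70.00 mm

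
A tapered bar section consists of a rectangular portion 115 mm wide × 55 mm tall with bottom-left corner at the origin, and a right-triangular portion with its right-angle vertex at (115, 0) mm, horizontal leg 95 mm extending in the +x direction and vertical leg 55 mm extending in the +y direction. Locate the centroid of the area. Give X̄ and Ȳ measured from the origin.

Part | A | x̄ᵢ | ȳᵢ | A·x̄ᵢ | A·ȳᵢ
rectangular portion | 6325.00 | 57.50 | 27.50 | 363687.50 | 173937.50
triangular portion | 2612.50 | 146.67 | 18.33 | 383166.67 | 47895.83
Σ | 8937.50 |  |  | 746854.17 | 221833.33
X̄ = 746854.17 / 8937.50 = 83.56 mm
Ȳ = 221833.33 / 8937.50 = 24.82 mm

X̄ = 83.56 mm, Ȳ = 24.82 mm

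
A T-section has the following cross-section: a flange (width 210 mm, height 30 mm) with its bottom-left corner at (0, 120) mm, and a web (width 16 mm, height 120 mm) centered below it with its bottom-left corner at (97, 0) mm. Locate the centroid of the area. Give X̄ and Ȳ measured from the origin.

web: A = 16 × 120 = 1920.00, centroid at (105.00, 60.00).
flange: A = 210 × 30 = 6300.00, centroid at (105.00, 135.00).
ΣA = 8220.00 mm², ΣAX̄ = 863100.00 mm³, ΣAȲ = 965700.00 mm³.
X̄ = 863100.00/8220.00 = 105.00 mm; Ȳ = 965700.00/8220.00 = 117.48 mm.

X̄ = 105.00 mm, Ȳ = 117.48 mm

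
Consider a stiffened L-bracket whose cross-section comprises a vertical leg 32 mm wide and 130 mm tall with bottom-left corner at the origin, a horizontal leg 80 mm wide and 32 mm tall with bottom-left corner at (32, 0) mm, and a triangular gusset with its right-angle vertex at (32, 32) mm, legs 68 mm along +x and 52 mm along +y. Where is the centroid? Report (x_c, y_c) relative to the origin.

Part | A | x̄ᵢ | ȳᵢ | A·x̄ᵢ | A·ȳᵢ
vertical leg | 4160.00 | 16.00 | 65.00 | 66560.00 | 270400.00
horizontal leg | 2560.00 | 72.00 | 16.00 | 184320.00 | 40960.00
gusset | 1768.00 | 54.67 | 49.33 | 96650.67 | 87221.33
Σ | 8488.00 |  |  | 347530.67 | 398581.33
x_c = 347530.67 / 8488.00 = 40.94 mm
y_c = 398581.33 / 8488.00 = 46.96 mm

x_c = 40.94 mm, y_c = 46.96 mm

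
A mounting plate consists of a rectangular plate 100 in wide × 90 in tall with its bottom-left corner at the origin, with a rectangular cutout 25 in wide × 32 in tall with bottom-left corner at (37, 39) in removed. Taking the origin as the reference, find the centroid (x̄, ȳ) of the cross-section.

x̄ = 50.05 in, ȳ = 44.02 in

plate: A = 100 × 90 = 9000.00, centroid at (50.00, 45.00).
hole: A = −(25 × 32) = -800.00, centroid at (49.50, 55.00).
ΣA = 8200.00 in², ΣAx̄ = 410400.00 in³, ΣAȳ = 361000.00 in³.
x̄ = 410400.00/8200.00 = 50.05 in; ȳ = 361000.00/8200.00 = 44.02 in.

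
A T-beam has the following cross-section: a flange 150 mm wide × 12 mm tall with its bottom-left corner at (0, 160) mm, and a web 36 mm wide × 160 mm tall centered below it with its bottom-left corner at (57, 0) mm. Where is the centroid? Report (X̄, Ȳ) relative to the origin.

X̄ = 75.00 mm, Ȳ = 100.48 mm

Part | A | x̄ᵢ | ȳᵢ | A·x̄ᵢ | A·ȳᵢ
web | 5760.00 | 75.00 | 80.00 | 432000.00 | 460800.00
flange | 1800.00 | 75.00 | 166.00 | 135000.00 | 298800.00
Σ | 7560.00 |  |  | 567000.00 | 759600.00
X̄ = 567000.00 / 7560.00 = 75.00 mm
Ȳ = 759600.00 / 7560.00 = 100.48 mm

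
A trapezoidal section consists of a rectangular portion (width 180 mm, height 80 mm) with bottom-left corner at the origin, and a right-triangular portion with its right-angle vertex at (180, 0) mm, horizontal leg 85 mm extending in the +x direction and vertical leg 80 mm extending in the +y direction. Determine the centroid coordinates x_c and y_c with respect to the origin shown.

x_c = 112.60 mm, y_c = 37.45 mm

Part | A | x̄ᵢ | ȳᵢ | A·x̄ᵢ | A·ȳᵢ
rectangular portion | 14400.00 | 90.00 | 40.00 | 1296000.00 | 576000.00
triangular portion | 3400.00 | 208.33 | 26.67 | 708333.33 | 90666.67
Σ | 17800.00 |  |  | 2004333.33 | 666666.67
x_c = 2004333.33 / 17800.00 = 112.60 mm
y_c = 666666.67 / 17800.00 = 37.45 mm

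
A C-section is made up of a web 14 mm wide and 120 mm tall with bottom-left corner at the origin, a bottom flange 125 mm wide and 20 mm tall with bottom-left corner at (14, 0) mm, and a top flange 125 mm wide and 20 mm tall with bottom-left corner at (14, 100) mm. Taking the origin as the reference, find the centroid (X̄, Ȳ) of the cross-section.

Part | A | x̄ᵢ | ȳᵢ | A·x̄ᵢ | A·ȳᵢ
web | 1680.00 | 7.00 | 60.00 | 11760.00 | 100800.00
bottom flange | 2500.00 | 76.50 | 10.00 | 191250.00 | 25000.00
top flange | 2500.00 | 76.50 | 110.00 | 191250.00 | 275000.00
Σ | 6680.00 |  |  | 394260.00 | 400800.00
X̄ = 394260.00 / 6680.00 = 59.02 mm
Ȳ = 400800.00 / 6680.00 = 60.00 mm

X̄ = 59.02 mm, Ȳ = 60.00 mm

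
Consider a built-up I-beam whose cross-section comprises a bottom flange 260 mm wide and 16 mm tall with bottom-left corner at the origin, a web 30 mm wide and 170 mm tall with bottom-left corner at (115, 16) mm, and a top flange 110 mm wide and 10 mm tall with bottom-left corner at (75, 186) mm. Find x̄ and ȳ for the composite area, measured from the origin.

Part | A | x̄ᵢ | ȳᵢ | A·x̄ᵢ | A·ȳᵢ
bottom flange | 4160.00 | 130.00 | 8.00 | 540800.00 | 33280.00
web | 5100.00 | 130.00 | 101.00 | 663000.00 | 515100.00
top flange | 1100.00 | 130.00 | 191.00 | 143000.00 | 210100.00
Σ | 10360.00 |  |  | 1346800.00 | 758480.00
x̄ = 1346800.00 / 10360.00 = 130.00 mm
ȳ = 758480.00 / 10360.00 = 73.21 mm

x̄ = 130.00 mm, ȳ = 73.21 mm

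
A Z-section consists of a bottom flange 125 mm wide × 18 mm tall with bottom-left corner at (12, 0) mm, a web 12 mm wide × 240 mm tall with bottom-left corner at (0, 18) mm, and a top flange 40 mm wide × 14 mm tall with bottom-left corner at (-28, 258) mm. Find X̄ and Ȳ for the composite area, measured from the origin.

X̄ = 31.71 mm, Ȳ = 99.49 mm

Part | A | x̄ᵢ | ȳᵢ | A·x̄ᵢ | A·ȳᵢ
bottom flange | 2250.00 | 74.50 | 9.00 | 167625.00 | 20250.00
web | 2880.00 | 6.00 | 138.00 | 17280.00 | 397440.00
top flange | 560.00 | -8.00 | 265.00 | -4480.00 | 148400.00
Σ | 5690.00 |  |  | 180425.00 | 566090.00
X̄ = 180425.00 / 5690.00 = 31.71 mm
Ȳ = 566090.00 / 5690.00 = 99.49 mm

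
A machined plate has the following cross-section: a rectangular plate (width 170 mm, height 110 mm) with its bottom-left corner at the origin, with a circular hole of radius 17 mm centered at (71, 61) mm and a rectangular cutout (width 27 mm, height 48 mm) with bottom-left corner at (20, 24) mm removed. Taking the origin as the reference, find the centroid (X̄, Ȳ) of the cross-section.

X̄ = 89.82 mm, Ȳ = 55.22 mm

plate: A = 170 × 110 = 18700.00, centroid at (85.00, 55.00).
hole 1: A = −π·17² = -907.92, centroid at (71.00, 61.00).
hole 2: A = −(27 × 48) = -1296.00, centroid at (33.50, 48.00).
ΣA = 16496.08 mm²
ΣAX̄ = (18700.00)(85.00) + (-907.92)(71.00) + (-1296.00)(33.50) = 1481621.66 mm³
ΣAȲ = (18700.00)(55.00) + (-907.92)(61.00) + (-1296.00)(48.00) = 910908.86 mm³
X̄ = 1481621.66 / 16496.08 = 89.82 mm
Ȳ = 910908.86 / 16496.08 = 55.22 mm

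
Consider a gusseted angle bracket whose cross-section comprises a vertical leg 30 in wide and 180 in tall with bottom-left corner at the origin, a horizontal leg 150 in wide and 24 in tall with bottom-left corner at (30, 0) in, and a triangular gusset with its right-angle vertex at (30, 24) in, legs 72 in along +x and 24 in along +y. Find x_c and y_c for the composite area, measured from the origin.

vertical leg: A = 30 × 180 = 5400.00, centroid at (15.00, 90.00).
horizontal leg: A = 150 × 24 = 3600.00, centroid at (105.00, 12.00).
gusset: A = ½·72·24 = 864.00, centroid at (54.00, 32.00).
ΣA = 9864.00 in², ΣAx_c = 505656.00 in³, ΣAy_c = 556848.00 in³.
x_c = 505656.00/9864.00 = 51.26 in; y_c = 556848.00/9864.00 = 56.45 in.

x_c = 51.26 in, y_c = 56.45 in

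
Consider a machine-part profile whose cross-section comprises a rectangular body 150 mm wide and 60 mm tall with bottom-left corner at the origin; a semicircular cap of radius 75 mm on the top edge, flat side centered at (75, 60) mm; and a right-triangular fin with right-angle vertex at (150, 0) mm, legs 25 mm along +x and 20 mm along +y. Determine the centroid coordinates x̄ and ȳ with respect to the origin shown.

Part | A | x̄ᵢ | ȳᵢ | A·x̄ᵢ | A·ȳᵢ
rectangular body | 9000.00 | 75.00 | 30.00 | 675000.00 | 270000.00
semicircular top | 8835.73 | 75.00 | 91.83 | 662679.70 | 811393.76
triangular fin | 250.00 | 158.33 | 6.67 | 39583.33 | 1666.67
Σ | 18085.73 |  |  | 1377263.03 | 1083060.43
x̄ = 1377263.03 / 18085.73 = 76.15 mm
ȳ = 1083060.43 / 18085.73 = 59.88 mm

x̄ = 76.15 mm, ȳ = 59.88 mm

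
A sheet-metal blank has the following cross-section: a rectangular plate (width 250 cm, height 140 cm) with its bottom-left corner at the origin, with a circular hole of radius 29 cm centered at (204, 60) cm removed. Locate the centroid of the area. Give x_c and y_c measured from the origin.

plate: A = 250 × 140 = 35000.00, centroid at (125.00, 70.00).
hole: A = −π·29² = -2642.08, centroid at (204.00, 60.00).
ΣA = 32357.92 cm², ΣAx_c = 3836015.80 cm³, ΣAy_c = 2291475.23 cm³.
x_c = 3836015.80/32357.92 = 118.55 cm; y_c = 2291475.23/32357.92 = 70.82 cm.

x_c = 118.55 cm, y_c = 70.82 cm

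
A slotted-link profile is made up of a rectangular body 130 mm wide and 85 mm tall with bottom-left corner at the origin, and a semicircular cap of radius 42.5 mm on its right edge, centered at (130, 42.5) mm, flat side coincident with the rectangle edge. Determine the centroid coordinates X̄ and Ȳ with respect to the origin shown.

rectangular body: A = 130 × 85 = 11050.00, centroid at (65.00, 42.50).
semicircular end: A = ½π·42.5² = 2837.25, centroid at (148.04, 42.50).
ΣA = 13887.25 mm², ΣAX̄ = 1138269.70 mm³, ΣAȲ = 590208.16 mm³.
X̄ = 1138269.70/13887.25 = 81.97 mm; Ȳ = 590208.16/13887.25 = 42.50 mm.

X̄ = 81.97 mm, Ȳ = 42.50 mm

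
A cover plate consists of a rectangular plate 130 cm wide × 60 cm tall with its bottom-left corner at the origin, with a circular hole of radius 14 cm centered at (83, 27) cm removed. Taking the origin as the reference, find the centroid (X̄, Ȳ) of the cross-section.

Part | A | x̄ᵢ | ȳᵢ | A·x̄ᵢ | A·ȳᵢ
plate | 7800.00 | 65.00 | 30.00 | 507000.00 | 234000.00
hole | -615.75 | 83.00 | 27.00 | -51107.43 | -16625.31
Σ | 7184.25 |  |  | 455892.57 | 217374.69
X̄ = 455892.57 / 7184.25 = 63.46 cm
Ȳ = 217374.69 / 7184.25 = 30.26 cm

X̄ = 63.46 cm, Ȳ = 30.26 cm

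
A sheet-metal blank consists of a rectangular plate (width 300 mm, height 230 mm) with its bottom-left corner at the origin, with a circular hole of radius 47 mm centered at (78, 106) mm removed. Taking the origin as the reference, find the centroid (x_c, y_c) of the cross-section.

x_c = 158.05 mm, y_c = 116.01 mm

plate: A = 300 × 230 = 69000.00, centroid at (150.00, 115.00).
hole: A = −π·47² = -6939.78, centroid at (78.00, 106.00).
ΣA = 62060.22 mm²
ΣAx_c = (69000.00)(150.00) + (-6939.78)(78.00) = 9808697.30 mm³
ΣAy_c = (69000.00)(115.00) + (-6939.78)(106.00) = 7199383.51 mm³
x_c = 9808697.30 / 62060.22 = 158.05 mm
y_c = 7199383.51 / 62060.22 = 116.01 mm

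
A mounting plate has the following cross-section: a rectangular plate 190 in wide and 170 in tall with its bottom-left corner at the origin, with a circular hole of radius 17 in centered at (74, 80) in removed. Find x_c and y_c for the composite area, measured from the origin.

x_c = 95.61 in, y_c = 85.14 in

plate: A = 190 × 170 = 32300.00, centroid at (95.00, 85.00).
hole: A = −π·17² = -907.92, centroid at (74.00, 80.00).
ΣA = 31392.08 in²
ΣAx_c = (32300.00)(95.00) + (-907.92)(74.00) = 3001313.90 in³
ΣAy_c = (32300.00)(85.00) + (-907.92)(80.00) = 2672866.38 in³
x_c = 3001313.90 / 31392.08 = 95.61 in
y_c = 2672866.38 / 31392.08 = 85.14 in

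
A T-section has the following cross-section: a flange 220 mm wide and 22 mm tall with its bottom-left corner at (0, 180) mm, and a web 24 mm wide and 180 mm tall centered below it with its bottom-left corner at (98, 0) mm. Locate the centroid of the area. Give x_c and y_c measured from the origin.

web: A = 24 × 180 = 4320.00, centroid at (110.00, 90.00).
flange: A = 220 × 22 = 4840.00, centroid at (110.00, 191.00).
ΣA = 9160.00 mm², ΣAx_c = 1007600.00 mm³, ΣAy_c = 1313240.00 mm³.
x_c = 1007600.00/9160.00 = 110.00 mm; y_c = 1313240.00/9160.00 = 143.37 mm.

x_c = 110.00 mm, y_c = 143.37 mm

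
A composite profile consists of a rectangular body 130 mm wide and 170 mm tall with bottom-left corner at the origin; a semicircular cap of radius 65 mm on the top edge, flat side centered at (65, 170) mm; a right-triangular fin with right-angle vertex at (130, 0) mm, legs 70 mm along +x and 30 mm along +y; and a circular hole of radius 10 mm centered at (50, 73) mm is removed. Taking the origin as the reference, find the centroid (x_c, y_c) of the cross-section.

Part | A | x̄ᵢ | ȳᵢ | A·x̄ᵢ | A·ȳᵢ
rectangular body | 22100.00 | 65.00 | 85.00 | 1436500.00 | 1878500.00
semicircular top | 6636.61 | 65.00 | 197.59 | 431379.94 | 1311307.80
triangular fin | 1050.00 | 153.33 | 10.00 | 161000.00 | 10500.00
hole | -314.16 | 50.00 | 73.00 | -15707.96 | -22933.63
Σ | 29472.46 |  |  | 2013171.98 | 3177374.17
x_c = 2013171.98 / 29472.46 = 68.31 mm
y_c = 3177374.17 / 29472.46 = 107.81 mm

x_c = 68.31 mm, y_c = 107.81 mm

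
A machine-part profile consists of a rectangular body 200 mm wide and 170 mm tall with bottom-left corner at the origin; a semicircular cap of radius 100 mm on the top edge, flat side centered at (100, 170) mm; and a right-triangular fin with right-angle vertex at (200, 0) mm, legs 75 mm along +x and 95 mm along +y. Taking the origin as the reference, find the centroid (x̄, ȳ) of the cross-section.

x̄ = 108.36 mm, ȳ = 119.01 mm

Part | A | x̄ᵢ | ȳᵢ | A·x̄ᵢ | A·ȳᵢ
rectangular body | 34000.00 | 100.00 | 85.00 | 3400000.00 | 2890000.00
semicircular top | 15707.96 | 100.00 | 212.44 | 1570796.33 | 3337020.42
triangular fin | 3562.50 | 225.00 | 31.67 | 801562.50 | 112812.50
Σ | 53270.46 |  |  | 5772358.83 | 6339832.92
x̄ = 5772358.83 / 53270.46 = 108.36 mm
ȳ = 6339832.92 / 53270.46 = 119.01 mm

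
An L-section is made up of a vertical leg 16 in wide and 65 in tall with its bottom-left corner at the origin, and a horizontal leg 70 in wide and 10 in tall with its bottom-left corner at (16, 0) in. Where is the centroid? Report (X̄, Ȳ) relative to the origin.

X̄ = 25.30 in, Ȳ = 21.44 in

vertical leg: A = 16 × 65 = 1040.00, centroid at (8.00, 32.50).
horizontal leg: A = 70 × 10 = 700.00, centroid at (51.00, 5.00).
ΣA = 1740.00 in², ΣAX̄ = 44020.00 in³, ΣAȲ = 37300.00 in³.
X̄ = 44020.00/1740.00 = 25.30 in; Ȳ = 37300.00/1740.00 = 21.44 in.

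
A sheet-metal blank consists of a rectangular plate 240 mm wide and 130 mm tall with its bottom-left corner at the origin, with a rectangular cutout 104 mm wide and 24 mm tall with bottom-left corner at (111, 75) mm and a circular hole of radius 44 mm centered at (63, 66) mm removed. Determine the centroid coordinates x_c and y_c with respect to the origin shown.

plate: A = 240 × 130 = 31200.00, centroid at (120.00, 65.00).
hole 1: A = −(104 × 24) = -2496.00, centroid at (163.00, 87.00).
hole 2: A = −π·44² = -6082.12, centroid at (63.00, 66.00).
ΣA = 22621.88 mm², ΣAx_c = 2953978.23 mm³, ΣAy_c = 1409427.86 mm³.
x_c = 2953978.23/22621.88 = 130.58 mm; y_c = 1409427.86/22621.88 = 62.30 mm.

x_c = 130.58 mm, y_c = 62.30 mm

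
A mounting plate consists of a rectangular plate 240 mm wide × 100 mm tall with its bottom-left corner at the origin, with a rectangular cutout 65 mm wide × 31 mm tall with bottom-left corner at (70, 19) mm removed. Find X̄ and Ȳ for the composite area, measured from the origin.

plate: A = 240 × 100 = 24000.00, centroid at (120.00, 50.00).
hole: A = −(65 × 31) = -2015.00, centroid at (102.50, 34.50).
ΣA = 21985.00 mm²
ΣAX̄ = (24000.00)(120.00) + (-2015.00)(102.50) = 2673462.50 mm³
ΣAȲ = (24000.00)(50.00) + (-2015.00)(34.50) = 1130482.50 mm³
X̄ = 2673462.50 / 21985.00 = 121.60 mm
Ȳ = 1130482.50 / 21985.00 = 51.42 mm

X̄ = 121.60 mm, Ȳ = 51.42 mm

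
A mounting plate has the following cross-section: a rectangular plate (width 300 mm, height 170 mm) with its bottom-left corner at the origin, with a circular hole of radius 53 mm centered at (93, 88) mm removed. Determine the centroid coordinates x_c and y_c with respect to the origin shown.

x_c = 161.93 mm, y_c = 84.37 mm

plate: A = 300 × 170 = 51000.00, centroid at (150.00, 85.00).
hole: A = −π·53² = -8824.73, centroid at (93.00, 88.00).
ΣA = 42175.27 mm², ΣAx_c = 6829299.76 mm³, ΣAy_c = 3558423.43 mm³.
x_c = 6829299.76/42175.27 = 161.93 mm; y_c = 3558423.43/42175.27 = 84.37 mm.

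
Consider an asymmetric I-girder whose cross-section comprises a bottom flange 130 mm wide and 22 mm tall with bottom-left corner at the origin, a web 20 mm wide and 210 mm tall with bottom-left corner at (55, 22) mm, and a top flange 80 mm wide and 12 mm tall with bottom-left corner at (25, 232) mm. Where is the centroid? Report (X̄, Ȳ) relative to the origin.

bottom flange: A = 130 × 22 = 2860.00, centroid at (65.00, 11.00).
web: A = 20 × 210 = 4200.00, centroid at (65.00, 127.00).
top flange: A = 80 × 12 = 960.00, centroid at (65.00, 238.00).
ΣA = 8020.00 mm², ΣAX̄ = 521300.00 mm³, ΣAȲ = 793340.00 mm³.
X̄ = 521300.00/8020.00 = 65.00 mm; Ȳ = 793340.00/8020.00 = 98.92 mm.

X̄ = 65.00 mm, Ȳ = 98.92 mm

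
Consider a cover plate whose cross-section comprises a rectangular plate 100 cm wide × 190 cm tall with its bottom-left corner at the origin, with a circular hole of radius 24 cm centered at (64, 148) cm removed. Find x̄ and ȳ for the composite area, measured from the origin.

x̄ = 48.53 cm, ȳ = 89.42 cm

plate: A = 100 × 190 = 19000.00, centroid at (50.00, 95.00).
hole: A = −π·24² = -1809.56, centroid at (64.00, 148.00).
ΣA = 17190.44 cm², ΣAx̄ = 834188.33 cm³, ΣAȳ = 1537185.51 cm³.
x̄ = 834188.33/17190.44 = 48.53 cm; ȳ = 1537185.51/17190.44 = 89.42 cm.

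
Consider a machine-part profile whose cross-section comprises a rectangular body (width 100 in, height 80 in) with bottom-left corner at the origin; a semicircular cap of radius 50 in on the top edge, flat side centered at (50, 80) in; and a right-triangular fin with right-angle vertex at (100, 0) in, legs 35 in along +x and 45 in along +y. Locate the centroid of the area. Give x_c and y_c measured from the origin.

rectangular body: A = 100 × 80 = 8000.00, centroid at (50.00, 40.00).
semicircular top: A = ½π·50² = 3926.99, centroid at (50.00, 101.22).
triangular fin: A = ½·35·45 = 787.50, centroid at (111.67, 15.00).
ΣA = 12714.49 in², ΣAx_c = 684287.04 in³, ΣAy_c = 729305.10 in³.
x_c = 684287.04/12714.49 = 53.82 in; y_c = 729305.10/12714.49 = 57.36 in.

x_c = 53.82 in, y_c = 57.36 in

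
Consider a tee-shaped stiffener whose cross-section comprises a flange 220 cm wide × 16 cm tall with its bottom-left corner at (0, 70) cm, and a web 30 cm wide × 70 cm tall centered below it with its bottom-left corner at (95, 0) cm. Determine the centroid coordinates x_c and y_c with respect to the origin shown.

x_c = 110.00 cm, y_c = 61.93 cm

Part | A | x̄ᵢ | ȳᵢ | A·x̄ᵢ | A·ȳᵢ
web | 2100.00 | 110.00 | 35.00 | 231000.00 | 73500.00
flange | 3520.00 | 110.00 | 78.00 | 387200.00 | 274560.00
Σ | 5620.00 |  |  | 618200.00 | 348060.00
x_c = 618200.00 / 5620.00 = 110.00 cm
y_c = 348060.00 / 5620.00 = 61.93 cm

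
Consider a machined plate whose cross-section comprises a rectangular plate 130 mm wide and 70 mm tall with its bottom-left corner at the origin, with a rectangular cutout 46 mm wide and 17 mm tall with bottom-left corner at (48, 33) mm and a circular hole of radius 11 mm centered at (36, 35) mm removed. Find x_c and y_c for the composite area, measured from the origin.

x_c = 65.80 mm, y_c = 34.36 mm

plate: A = 130 × 70 = 9100.00, centroid at (65.00, 35.00).
hole 1: A = −(46 × 17) = -782.00, centroid at (71.00, 41.50).
hole 2: A = −π·11² = -380.13, centroid at (36.00, 35.00).
ΣA = 7937.87 mm²
ΣAx_c = (9100.00)(65.00) + (-782.00)(71.00) + (-380.13)(36.00) = 522293.22 mm³
ΣAy_c = (9100.00)(35.00) + (-782.00)(41.50) + (-380.13)(35.00) = 272742.36 mm³
x_c = 522293.22 / 7937.87 = 65.80 mm
y_c = 272742.36 / 7937.87 = 34.36 mm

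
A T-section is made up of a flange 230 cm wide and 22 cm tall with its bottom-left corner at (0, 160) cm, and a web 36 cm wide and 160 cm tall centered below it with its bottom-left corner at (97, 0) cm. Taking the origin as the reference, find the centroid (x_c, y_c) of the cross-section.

web: A = 36 × 160 = 5760.00, centroid at (115.00, 80.00).
flange: A = 230 × 22 = 5060.00, centroid at (115.00, 171.00).
ΣA = 10820.00 cm², ΣAx_c = 1244300.00 cm³, ΣAy_c = 1326060.00 cm³.
x_c = 1244300.00/10820.00 = 115.00 cm; y_c = 1326060.00/10820.00 = 122.56 cm.

x_c = 115.00 cm, y_c = 122.56 cm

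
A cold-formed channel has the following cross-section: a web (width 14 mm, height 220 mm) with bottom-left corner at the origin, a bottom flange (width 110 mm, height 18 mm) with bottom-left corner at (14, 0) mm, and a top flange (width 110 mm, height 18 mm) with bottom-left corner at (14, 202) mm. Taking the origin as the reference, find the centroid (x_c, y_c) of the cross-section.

x_c = 41.88 mm, y_c = 110.00 mm

Part | A | x̄ᵢ | ȳᵢ | A·x̄ᵢ | A·ȳᵢ
web | 3080.00 | 7.00 | 110.00 | 21560.00 | 338800.00
bottom flange | 1980.00 | 69.00 | 9.00 | 136620.00 | 17820.00
top flange | 1980.00 | 69.00 | 211.00 | 136620.00 | 417780.00
Σ | 7040.00 |  |  | 294800.00 | 774400.00
x_c = 294800.00 / 7040.00 = 41.88 mm
y_c = 774400.00 / 7040.00 = 110.00 mm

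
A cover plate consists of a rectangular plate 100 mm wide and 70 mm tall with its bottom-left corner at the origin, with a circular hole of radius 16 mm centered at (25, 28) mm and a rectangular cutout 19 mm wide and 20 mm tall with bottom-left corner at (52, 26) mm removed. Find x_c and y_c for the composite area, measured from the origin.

plate: A = 100 × 70 = 7000.00, centroid at (50.00, 35.00).
hole 1: A = −π·16² = -804.25, centroid at (25.00, 28.00).
hole 2: A = −(19 × 20) = -380.00, centroid at (61.50, 36.00).
ΣA = 5815.75 mm², ΣAx_c = 306523.81 mm³, ΣAy_c = 208801.06 mm³.
x_c = 306523.81/5815.75 = 52.71 mm; y_c = 208801.06/5815.75 = 35.90 mm.

x_c = 52.71 mm, y_c = 35.90 mm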